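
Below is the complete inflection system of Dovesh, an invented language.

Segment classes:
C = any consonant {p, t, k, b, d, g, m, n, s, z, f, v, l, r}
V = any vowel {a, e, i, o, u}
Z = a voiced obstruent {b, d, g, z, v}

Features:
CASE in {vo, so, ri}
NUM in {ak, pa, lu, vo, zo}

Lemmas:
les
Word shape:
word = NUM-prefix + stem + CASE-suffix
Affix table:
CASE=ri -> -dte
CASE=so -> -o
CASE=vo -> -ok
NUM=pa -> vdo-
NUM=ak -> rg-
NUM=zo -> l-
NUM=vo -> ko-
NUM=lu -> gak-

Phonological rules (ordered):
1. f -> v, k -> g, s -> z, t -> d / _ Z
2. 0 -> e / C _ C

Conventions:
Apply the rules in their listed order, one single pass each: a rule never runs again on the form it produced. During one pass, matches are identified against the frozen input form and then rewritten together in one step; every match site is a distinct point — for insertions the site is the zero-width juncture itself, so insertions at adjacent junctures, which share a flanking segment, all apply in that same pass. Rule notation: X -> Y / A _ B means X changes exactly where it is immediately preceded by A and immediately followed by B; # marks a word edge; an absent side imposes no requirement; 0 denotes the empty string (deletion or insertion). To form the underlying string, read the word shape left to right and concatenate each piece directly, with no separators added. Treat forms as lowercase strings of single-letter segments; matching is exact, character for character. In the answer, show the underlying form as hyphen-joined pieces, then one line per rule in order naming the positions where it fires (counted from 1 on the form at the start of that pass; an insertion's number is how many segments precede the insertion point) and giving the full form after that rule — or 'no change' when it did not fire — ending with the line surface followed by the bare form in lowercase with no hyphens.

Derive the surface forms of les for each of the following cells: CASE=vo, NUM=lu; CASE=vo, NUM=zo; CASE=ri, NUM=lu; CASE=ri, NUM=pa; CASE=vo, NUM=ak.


cell CASE=vo, NUM=lu:
underlying: gak-les-ok
1. f -> v, k -> g, s -> z, t -> d / _ Z: no change
2. 0 -> e / C _ C: inserts after position(s) 3: gakelesok
surface: gakelesok

cell CASE=vo, NUM=zo:
underlying: l-les-ok
1. f -> v, k -> g, s -> z, t -> d / _ Z: no change
2. 0 -> e / C _ C: inserts after position(s) 1: lelesok
surface: lelesok

cell CASE=ri, NUM=lu:
underlying: gak-les-dte
1. f -> v, k -> g, s -> z, t -> d / _ Z: fires at position(s) 6: gaklezdte
2. 0 -> e / C _ C: inserts after position(s) 3, 6, 7: gakelezedete
surface: gakelezedete

cell CASE=ri, NUM=pa:
underlying: vdo-les-dte
1. f -> v, k -> g, s -> z, t -> d / _ Z: fires at position(s) 6: vdolezdte
2. 0 -> e / C _ C: inserts after position(s) 1, 6, 7: vedolezedete
surface: vedolezedete

cell CASE=vo, NUM=ak:
underlying: rg-les-ok
1. f -> v, k -> g, s -> z, t -> d / _ Z: no change
2. 0 -> e / C _ C: inserts after position(s) 1, 2: regelesok
surface: regelesok


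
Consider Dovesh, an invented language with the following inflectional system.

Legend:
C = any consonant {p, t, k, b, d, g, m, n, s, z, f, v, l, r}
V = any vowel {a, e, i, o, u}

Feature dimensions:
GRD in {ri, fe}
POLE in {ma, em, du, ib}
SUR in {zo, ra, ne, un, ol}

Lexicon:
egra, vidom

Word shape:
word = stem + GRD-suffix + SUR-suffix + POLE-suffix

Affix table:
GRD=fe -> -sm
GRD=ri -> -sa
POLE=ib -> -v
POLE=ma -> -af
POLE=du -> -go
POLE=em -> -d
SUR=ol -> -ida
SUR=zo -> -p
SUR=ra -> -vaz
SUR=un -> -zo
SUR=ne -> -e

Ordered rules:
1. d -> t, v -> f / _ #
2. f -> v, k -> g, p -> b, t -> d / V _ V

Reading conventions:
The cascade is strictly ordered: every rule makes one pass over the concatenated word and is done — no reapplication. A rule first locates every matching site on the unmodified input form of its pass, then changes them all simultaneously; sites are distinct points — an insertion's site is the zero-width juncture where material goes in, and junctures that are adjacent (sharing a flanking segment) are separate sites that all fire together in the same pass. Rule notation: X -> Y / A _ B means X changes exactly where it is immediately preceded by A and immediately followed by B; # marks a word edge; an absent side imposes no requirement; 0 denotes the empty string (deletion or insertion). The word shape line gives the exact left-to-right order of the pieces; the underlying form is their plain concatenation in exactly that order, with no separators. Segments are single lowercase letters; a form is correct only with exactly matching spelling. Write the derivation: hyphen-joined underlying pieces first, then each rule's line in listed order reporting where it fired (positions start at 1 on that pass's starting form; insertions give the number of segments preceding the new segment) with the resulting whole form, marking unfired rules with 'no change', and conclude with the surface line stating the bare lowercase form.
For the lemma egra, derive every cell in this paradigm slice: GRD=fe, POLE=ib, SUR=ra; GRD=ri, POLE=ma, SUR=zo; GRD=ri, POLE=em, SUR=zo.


cell GRD=fe, POLE=ib, SUR=ra:
underlying: egra-sm-vaz-v
1. d -> t, v -> f / _ #: fires at position(s) 10: egrasmvazf
2. f -> v, k -> g, p -> b, t -> d / V _ V: no change
surface: egrasmvazf

cell GRD=ri, POLE=ma, SUR=zo:
underlying: egra-sa-p-af
1. d -> t, v -> f / _ #: no change
2. f -> v, k -> g, p -> b, t -> d / V _ V: fires at position(s) 7: egrasabaf
surface: egrasabaf

cell GRD=ri, POLE=em, SUR=zo:
underlying: egra-sa-p-d
1. d -> t, v -> f / _ #: fires at position(s) 8: egrasapt
2. f -> v, k -> g, p -> b, t -> d / V _ V: no change
surface: egrasapt


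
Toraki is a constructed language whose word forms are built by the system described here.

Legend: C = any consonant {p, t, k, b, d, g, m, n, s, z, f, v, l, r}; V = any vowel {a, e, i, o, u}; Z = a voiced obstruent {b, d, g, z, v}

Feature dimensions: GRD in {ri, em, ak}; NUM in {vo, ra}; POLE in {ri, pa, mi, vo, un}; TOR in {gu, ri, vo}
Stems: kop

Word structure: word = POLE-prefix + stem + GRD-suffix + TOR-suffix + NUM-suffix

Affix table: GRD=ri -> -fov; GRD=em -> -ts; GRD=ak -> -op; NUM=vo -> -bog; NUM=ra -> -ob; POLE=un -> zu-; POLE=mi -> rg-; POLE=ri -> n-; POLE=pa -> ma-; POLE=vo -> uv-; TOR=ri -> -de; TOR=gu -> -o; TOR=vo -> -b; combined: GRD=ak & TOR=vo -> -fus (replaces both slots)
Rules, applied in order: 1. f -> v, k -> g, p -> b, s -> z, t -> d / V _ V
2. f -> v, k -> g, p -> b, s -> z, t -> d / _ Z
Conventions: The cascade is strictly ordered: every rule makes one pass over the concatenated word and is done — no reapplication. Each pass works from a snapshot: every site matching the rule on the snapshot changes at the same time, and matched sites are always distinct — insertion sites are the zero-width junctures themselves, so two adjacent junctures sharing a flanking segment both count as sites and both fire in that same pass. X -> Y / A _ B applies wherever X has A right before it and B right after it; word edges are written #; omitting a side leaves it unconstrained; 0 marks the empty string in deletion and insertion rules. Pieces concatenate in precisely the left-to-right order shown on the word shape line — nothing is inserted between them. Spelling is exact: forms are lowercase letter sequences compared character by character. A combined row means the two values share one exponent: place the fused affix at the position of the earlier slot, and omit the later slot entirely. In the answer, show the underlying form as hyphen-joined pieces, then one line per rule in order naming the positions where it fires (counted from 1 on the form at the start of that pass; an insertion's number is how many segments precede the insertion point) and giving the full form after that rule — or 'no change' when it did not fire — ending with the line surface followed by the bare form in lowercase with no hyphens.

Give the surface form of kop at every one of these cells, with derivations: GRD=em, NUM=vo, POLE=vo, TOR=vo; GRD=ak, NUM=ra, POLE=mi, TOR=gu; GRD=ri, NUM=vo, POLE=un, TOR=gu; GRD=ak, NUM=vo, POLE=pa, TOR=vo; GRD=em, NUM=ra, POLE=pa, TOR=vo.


cell GRD=em, NUM=vo, POLE=vo, TOR=vo:
underlying: uv-kop-ts-b-bog
1. f -> v, k -> g, p -> b, s -> z, t -> d / V _ V: no change
2. f -> v, k -> g, p -> b, s -> z, t -> d / _ Z: fires at position(s) 7: uvkoptzbbog
surface: uvkoptzbbog

cell GRD=ak, NUM=ra, POLE=mi, TOR=gu:
underlying: rg-kop-op-o-ob
1. f -> v, k -> g, p -> b, s -> z, t -> d / V _ V: fires at position(s) 5, 7: rgkoboboob
2. f -> v, k -> g, p -> b, s -> z, t -> d / _ Z: no change
surface: rgkoboboob

cell GRD=ri, NUM=vo, POLE=un, TOR=gu:
underlying: zu-kop-fov-o-bog
1. f -> v, k -> g, p -> b, s -> z, t -> d / V _ V: fires at position(s) 3: zugopfovobog
2. f -> v, k -> g, p -> b, s -> z, t -> d / _ Z: no change
surface: zugopfovobog

cell GRD=ak, NUM=vo, POLE=pa, TOR=vo:
underlying: ma-kop-fus-bog
1. f -> v, k -> g, p -> b, s -> z, t -> d / V _ V: fires at position(s) 3: magopfusbog
2. f -> v, k -> g, p -> b, s -> z, t -> d / _ Z: fires at position(s) 8: magopfuzbog
surface: magopfuzbog

cell GRD=em, NUM=ra, POLE=pa, TOR=vo:
underlying: ma-kop-ts-b-ob
1. f -> v, k -> g, p -> b, s -> z, t -> d / V _ V: fires at position(s) 3: magoptsbob
2. f -> v, k -> g, p -> b, s -> z, t -> d / _ Z: fires at position(s) 7: magoptzbob
surface: magoptzbob


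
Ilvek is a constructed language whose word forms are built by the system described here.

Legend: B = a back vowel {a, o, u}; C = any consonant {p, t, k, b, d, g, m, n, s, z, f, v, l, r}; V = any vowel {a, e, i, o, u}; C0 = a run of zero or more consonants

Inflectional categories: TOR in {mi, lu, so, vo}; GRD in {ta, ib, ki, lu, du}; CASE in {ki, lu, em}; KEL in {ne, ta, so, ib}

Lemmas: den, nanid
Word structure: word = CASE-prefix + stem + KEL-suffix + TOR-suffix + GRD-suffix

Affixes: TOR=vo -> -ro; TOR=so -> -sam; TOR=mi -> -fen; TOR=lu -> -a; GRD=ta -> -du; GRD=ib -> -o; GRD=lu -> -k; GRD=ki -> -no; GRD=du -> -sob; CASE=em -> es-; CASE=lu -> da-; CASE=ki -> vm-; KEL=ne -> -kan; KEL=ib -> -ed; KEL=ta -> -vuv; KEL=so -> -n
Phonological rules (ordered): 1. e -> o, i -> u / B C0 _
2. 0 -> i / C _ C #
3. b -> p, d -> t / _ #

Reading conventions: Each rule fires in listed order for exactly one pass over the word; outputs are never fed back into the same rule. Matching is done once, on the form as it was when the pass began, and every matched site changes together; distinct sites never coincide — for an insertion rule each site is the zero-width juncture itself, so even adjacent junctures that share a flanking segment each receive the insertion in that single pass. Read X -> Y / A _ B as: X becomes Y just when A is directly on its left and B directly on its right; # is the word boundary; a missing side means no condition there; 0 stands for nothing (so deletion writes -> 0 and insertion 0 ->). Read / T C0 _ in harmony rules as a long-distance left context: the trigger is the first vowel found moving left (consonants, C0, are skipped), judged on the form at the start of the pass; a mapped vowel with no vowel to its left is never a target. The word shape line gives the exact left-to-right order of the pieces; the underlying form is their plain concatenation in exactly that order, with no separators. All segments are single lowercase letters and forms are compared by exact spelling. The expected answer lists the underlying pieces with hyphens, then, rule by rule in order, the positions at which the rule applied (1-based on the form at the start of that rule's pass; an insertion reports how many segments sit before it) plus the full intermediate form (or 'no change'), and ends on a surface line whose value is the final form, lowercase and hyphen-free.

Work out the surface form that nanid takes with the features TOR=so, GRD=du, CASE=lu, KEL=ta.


underlying: da-nanid-vuv-sam-sob
1. e -> o, i -> u / B C0 _: fires at position(s) 6: dananudvuvsamsob
2. 0 -> i / C _ C #: no change
3. b -> p, d -> t / _ #: fires at position(s) 16: dananudvuvsamsop
surface: dananudvuvsamsop


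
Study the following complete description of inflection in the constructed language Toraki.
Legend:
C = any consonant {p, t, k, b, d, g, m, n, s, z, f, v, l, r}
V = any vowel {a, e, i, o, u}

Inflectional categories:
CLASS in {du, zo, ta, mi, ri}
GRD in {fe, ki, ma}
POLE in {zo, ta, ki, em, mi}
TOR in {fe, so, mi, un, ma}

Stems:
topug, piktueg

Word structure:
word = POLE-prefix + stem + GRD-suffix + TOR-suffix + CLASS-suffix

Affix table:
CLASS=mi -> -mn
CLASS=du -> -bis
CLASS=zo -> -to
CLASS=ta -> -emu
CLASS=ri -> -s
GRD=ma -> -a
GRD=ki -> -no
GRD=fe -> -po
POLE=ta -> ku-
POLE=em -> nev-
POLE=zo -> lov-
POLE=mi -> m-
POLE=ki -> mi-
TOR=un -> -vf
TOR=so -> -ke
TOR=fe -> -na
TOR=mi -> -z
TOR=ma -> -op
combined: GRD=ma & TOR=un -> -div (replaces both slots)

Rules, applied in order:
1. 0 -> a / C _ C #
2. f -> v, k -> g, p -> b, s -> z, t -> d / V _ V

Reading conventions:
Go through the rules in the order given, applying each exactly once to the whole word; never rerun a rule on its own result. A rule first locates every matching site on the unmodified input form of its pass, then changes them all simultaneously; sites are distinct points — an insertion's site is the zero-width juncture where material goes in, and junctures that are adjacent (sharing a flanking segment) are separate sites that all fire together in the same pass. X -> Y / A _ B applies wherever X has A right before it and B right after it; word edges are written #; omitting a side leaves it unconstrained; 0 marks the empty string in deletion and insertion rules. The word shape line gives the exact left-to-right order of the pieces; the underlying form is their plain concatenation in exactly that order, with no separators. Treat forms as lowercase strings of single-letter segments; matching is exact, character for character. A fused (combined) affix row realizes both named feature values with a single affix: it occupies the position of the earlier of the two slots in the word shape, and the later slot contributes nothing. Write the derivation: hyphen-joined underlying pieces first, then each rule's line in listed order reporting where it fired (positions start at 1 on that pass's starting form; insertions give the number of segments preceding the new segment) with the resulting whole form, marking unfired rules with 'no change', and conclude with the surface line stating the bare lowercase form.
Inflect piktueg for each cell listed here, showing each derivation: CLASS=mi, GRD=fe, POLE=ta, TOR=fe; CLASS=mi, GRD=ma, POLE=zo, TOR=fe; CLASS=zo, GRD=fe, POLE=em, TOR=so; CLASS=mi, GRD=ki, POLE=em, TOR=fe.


cell CLASS=mi, GRD=fe, POLE=ta, TOR=fe:
underlying: ku-piktueg-po-na-mn
1. 0 -> a / C _ C #: inserts after position(s) 14: kupiktuegponaman
2. f -> v, k -> g, p -> b, s -> z, t -> d / V _ V: fires at position(s) 3: kubiktuegponaman
surface: kubiktuegponaman

cell CLASS=mi, GRD=ma, POLE=zo, TOR=fe:
underlying: lov-piktueg-a-na-mn
1. 0 -> a / C _ C #: inserts after position(s) 14: lovpiktueganaman
2. f -> v, k -> g, p -> b, s -> z, t -> d / V _ V: no change
surface: lovpiktueganaman

cell CLASS=zo, GRD=fe, POLE=em, TOR=so:
underlying: nev-piktueg-po-ke-to
1. 0 -> a / C _ C #: no change
2. f -> v, k -> g, p -> b, s -> z, t -> d / V _ V: fires at position(s) 13, 15: nevpiktuegpogedo
surface: nevpiktuegpogedo

cell CLASS=mi, GRD=ki, POLE=em, TOR=fe:
underlying: nev-piktueg-no-na-mn
1. 0 -> a / C _ C #: inserts after position(s) 15: nevpiktuegnonaman
2. f -> v, k -> g, p -> b, s -> z, t -> d / V _ V: no change
surface: nevpiktuegnonaman


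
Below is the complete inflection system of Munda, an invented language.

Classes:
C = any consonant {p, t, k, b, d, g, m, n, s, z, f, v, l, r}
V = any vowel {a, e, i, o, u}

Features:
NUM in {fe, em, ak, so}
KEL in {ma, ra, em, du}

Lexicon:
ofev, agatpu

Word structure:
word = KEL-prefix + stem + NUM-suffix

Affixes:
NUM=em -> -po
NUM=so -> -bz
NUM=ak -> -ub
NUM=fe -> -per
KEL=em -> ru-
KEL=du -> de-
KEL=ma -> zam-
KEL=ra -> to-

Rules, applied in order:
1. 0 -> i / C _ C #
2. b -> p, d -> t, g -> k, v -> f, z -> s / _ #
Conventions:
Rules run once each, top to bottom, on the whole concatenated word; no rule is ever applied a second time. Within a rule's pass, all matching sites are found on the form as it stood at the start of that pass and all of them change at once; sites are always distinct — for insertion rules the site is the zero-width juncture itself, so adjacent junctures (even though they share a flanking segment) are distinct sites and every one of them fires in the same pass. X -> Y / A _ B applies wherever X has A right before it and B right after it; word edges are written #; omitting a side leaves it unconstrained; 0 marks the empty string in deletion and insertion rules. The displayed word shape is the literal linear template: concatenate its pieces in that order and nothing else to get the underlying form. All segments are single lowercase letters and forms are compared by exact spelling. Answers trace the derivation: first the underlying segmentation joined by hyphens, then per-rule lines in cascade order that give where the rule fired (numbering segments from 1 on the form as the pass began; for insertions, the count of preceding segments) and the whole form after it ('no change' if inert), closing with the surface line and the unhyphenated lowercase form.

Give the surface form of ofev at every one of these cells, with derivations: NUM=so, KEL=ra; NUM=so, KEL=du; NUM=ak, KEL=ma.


cell NUM=so, KEL=ra:
underlying: to-ofev-bz
1. 0 -> i / C _ C #: inserts after position(s) 7: toofevbiz
2. b -> p, d -> t, g -> k, v -> f, z -> s / _ #: fires at position(s) 9: toofevbis
surface: toofevbis

cell NUM=so, KEL=du:
underlying: de-ofev-bz
1. 0 -> i / C _ C #: inserts after position(s) 7: deofevbiz
2. b -> p, d -> t, g -> k, v -> f, z -> s / _ #: fires at position(s) 9: deofevbis
surface: deofevbis

cell NUM=ak, KEL=ma:
underlying: zam-ofev-ub
1. 0 -> i / C _ C #: no change
2. b -> p, d -> t, g -> k, v -> f, z -> s / _ #: fires at position(s) 9: zamofevup
surface: zamofevup


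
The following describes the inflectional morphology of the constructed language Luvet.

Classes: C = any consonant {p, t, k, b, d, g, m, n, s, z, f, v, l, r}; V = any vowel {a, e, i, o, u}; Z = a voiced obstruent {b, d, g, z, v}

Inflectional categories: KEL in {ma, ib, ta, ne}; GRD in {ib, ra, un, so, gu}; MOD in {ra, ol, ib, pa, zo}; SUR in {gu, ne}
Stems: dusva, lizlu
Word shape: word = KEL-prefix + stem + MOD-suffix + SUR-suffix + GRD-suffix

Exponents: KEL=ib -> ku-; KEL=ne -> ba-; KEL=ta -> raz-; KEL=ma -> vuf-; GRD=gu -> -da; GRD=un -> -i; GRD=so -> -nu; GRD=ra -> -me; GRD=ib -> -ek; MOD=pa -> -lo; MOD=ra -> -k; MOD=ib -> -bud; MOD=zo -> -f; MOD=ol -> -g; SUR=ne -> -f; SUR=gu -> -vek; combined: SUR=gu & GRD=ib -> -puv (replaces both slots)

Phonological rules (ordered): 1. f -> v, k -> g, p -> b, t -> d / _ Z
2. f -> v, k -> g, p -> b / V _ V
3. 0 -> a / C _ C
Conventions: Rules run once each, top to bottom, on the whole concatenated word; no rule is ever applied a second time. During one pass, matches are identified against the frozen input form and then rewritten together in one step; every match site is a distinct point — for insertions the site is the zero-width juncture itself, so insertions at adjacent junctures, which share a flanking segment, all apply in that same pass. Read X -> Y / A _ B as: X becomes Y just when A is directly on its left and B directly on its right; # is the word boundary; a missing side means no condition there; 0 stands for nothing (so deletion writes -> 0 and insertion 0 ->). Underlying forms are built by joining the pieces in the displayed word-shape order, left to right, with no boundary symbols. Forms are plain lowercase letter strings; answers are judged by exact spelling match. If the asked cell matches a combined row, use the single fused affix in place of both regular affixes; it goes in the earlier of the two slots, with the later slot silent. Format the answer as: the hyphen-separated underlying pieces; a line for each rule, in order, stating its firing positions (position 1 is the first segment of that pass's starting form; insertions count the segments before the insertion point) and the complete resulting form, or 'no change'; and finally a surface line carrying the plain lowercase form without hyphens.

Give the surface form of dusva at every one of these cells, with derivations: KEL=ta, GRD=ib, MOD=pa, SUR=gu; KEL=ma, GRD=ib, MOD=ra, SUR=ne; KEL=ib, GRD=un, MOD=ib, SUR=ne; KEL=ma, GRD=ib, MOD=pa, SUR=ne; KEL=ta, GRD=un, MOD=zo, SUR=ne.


cell KEL=ta, GRD=ib, MOD=pa, SUR=gu:
underlying: raz-dusva-lo-puv
1. f -> v, k -> g, p -> b, t -> d / _ Z: no change
2. f -> v, k -> g, p -> b / V _ V: fires at position(s) 11: razdusvalobuv
3. 0 -> a / C _ C: inserts after position(s) 3, 6: razadusavalobuv
surface: razadusavalobuv

cell KEL=ma, GRD=ib, MOD=ra, SUR=ne:
underlying: vuf-dusva-k-f-ek
1. f -> v, k -> g, p -> b, t -> d / _ Z: fires at position(s) 3: vuvdusvakfek
2. f -> v, k -> g, p -> b / V _ V: no change
3. 0 -> a / C _ C: inserts after position(s) 3, 6, 9: vuvadusavakafek
surface: vuvadusavakafek

cell KEL=ib, GRD=un, MOD=ib, SUR=ne:
underlying: ku-dusva-bud-f-i
1. f -> v, k -> g, p -> b, t -> d / _ Z: no change
2. f -> v, k -> g, p -> b / V _ V: no change
3. 0 -> a / C _ C: inserts after position(s) 5, 10: kudusavabudafi
surface: kudusavabudafi

cell KEL=ma, GRD=ib, MOD=pa, SUR=ne:
underlying: vuf-dusva-lo-f-ek
1. f -> v, k -> g, p -> b, t -> d / _ Z: fires at position(s) 3: vuvdusvalofek
2. f -> v, k -> g, p -> b / V _ V: fires at position(s) 11: vuvdusvalovek
3. 0 -> a / C _ C: inserts after position(s) 3, 6: vuvadusavalovek
surface: vuvadusavalovek

cell KEL=ta, GRD=un, MOD=zo, SUR=ne:
underlying: raz-dusva-f-f-i
1. f -> v, k -> g, p -> b, t -> d / _ Z: no change
2. f -> v, k -> g, p -> b / V _ V: no change
3. 0 -> a / C _ C: inserts after position(s) 3, 6, 9: razadusavafafi
surface: razadusavafafi


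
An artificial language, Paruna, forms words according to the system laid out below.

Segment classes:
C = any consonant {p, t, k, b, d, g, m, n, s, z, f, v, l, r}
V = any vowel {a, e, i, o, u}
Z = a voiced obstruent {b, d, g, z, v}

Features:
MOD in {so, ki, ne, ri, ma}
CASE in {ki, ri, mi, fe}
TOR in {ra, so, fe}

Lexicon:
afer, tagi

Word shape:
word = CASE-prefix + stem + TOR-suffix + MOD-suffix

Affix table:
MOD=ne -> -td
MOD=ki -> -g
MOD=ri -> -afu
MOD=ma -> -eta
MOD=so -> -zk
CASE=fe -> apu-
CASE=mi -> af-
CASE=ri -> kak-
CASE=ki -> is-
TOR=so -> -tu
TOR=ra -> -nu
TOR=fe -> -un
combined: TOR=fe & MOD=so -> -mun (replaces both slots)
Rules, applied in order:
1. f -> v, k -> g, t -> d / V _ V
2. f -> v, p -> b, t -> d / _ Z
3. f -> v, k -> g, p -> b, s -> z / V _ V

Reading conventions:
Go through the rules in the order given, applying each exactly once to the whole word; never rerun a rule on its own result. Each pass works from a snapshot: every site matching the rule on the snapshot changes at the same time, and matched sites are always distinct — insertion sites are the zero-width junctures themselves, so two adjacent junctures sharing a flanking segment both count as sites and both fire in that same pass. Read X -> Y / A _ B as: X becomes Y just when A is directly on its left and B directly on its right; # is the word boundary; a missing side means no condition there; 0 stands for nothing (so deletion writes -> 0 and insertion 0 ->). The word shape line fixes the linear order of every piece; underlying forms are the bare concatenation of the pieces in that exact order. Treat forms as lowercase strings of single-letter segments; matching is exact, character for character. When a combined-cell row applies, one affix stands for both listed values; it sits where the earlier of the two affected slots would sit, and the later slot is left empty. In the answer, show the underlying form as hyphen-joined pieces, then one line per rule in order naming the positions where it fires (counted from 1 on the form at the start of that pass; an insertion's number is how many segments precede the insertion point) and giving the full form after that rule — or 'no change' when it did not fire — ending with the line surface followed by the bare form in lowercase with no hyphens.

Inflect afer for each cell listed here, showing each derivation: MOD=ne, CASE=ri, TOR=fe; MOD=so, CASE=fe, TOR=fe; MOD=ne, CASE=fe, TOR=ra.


cell MOD=ne, CASE=ri, TOR=fe:
underlying: kak-afer-un-td
1. f -> v, k -> g, t -> d / V _ V: fires at position(s) 3, 5: kagaveruntd
2. f -> v, p -> b, t -> d / _ Z: fires at position(s) 10: kagaverundd
3. f -> v, k -> g, p -> b, s -> z / V _ V: no change
surface: kagaverundd

cell MOD=so, CASE=fe, TOR=fe:
underlying: apu-afer-mun
1. f -> v, k -> g, t -> d / V _ V: fires at position(s) 5: apuavermun
2. f -> v, p -> b, t -> d / _ Z: no change
3. f -> v, k -> g, p -> b, s -> z / V _ V: fires at position(s) 2: abuavermun
surface: abuavermun

cell MOD=ne, CASE=fe, TOR=ra:
underlying: apu-afer-nu-td
1. f -> v, k -> g, t -> d / V _ V: fires at position(s) 5: apuavernutd
2. f -> v, p -> b, t -> d / _ Z: fires at position(s) 10: apuavernudd
3. f -> v, k -> g, p -> b, s -> z / V _ V: fires at position(s) 2: abuavernudd
surface: abuavernudd


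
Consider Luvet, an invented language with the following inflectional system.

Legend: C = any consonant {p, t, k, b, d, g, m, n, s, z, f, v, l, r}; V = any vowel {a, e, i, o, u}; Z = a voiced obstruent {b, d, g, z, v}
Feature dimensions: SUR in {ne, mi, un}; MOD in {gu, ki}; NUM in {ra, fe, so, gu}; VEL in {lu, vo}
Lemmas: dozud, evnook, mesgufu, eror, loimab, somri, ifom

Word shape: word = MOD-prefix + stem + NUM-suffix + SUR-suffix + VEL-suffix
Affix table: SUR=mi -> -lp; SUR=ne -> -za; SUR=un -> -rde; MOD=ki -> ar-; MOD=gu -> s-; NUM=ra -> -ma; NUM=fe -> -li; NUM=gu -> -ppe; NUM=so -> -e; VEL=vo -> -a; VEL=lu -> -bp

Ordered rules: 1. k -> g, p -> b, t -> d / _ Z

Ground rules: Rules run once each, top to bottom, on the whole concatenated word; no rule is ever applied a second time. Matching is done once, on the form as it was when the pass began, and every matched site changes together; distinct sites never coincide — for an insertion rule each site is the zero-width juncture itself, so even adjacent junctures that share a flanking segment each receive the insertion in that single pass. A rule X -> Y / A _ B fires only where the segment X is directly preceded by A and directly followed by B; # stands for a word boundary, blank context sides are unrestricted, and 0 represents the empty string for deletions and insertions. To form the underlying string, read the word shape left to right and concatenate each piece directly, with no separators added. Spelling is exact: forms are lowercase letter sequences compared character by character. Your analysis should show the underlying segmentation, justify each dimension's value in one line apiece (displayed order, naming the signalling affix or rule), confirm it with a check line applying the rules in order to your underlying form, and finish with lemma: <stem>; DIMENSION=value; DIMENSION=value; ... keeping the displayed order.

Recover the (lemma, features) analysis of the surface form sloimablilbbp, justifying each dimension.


underlying: s-loimab-li-lp-bp
SUR=mi - signalled by the affix -lp
MOD=gu - signalled by the affix s-
NUM=fe - signalled by the affix -li
VEL=lu - signalled by the affix -bp
check: sloimablilpbp -> sloimablilbbp
lemma: loimab; SUR=mi; MOD=gu; NUM=fe; VEL=lu


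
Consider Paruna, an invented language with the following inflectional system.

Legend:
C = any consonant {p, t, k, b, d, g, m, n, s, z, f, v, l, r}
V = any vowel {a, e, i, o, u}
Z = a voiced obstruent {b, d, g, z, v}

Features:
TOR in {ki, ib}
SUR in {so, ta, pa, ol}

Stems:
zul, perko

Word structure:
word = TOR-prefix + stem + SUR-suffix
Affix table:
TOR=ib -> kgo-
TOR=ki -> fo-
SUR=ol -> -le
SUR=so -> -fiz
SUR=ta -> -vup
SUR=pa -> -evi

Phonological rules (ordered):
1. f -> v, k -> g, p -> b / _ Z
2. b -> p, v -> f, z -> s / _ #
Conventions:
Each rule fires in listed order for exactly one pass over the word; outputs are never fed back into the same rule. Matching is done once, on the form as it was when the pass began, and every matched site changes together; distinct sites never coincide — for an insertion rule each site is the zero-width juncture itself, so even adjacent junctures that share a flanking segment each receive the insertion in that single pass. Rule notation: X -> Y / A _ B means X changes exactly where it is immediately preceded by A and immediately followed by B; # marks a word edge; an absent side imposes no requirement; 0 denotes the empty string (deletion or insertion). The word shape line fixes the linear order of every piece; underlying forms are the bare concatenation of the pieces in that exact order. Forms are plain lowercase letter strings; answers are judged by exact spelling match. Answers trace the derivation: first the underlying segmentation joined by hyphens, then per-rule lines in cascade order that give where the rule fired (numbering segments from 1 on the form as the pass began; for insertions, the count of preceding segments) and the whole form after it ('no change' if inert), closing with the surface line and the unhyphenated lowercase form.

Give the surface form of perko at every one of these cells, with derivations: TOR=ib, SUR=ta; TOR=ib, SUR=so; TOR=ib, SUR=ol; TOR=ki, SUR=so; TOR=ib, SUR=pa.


cell TOR=ib, SUR=ta:
underlying: kgo-perko-vup
1. f -> v, k -> g, p -> b / _ Z: fires at position(s) 1: ggoperkovup
2. b -> p, v -> f, z -> s / _ #: no change
surface: ggoperkovup

cell TOR=ib, SUR=so:
underlying: kgo-perko-fiz
1. f -> v, k -> g, p -> b / _ Z: fires at position(s) 1: ggoperkofiz
2. b -> p, v -> f, z -> s / _ #: fires at position(s) 11: ggoperkofis
surface: ggoperkofis

cell TOR=ib, SUR=ol:
underlying: kgo-perko-le
1. f -> v, k -> g, p -> b / _ Z: fires at position(s) 1: ggoperkole
2. b -> p, v -> f, z -> s / _ #: no change
surface: ggoperkole

cell TOR=ki, SUR=so:
underlying: fo-perko-fiz
1. f -> v, k -> g, p -> b / _ Z: no change
2. b -> p, v -> f, z -> s / _ #: fires at position(s) 10: foperkofis
surface: foperkofis

cell TOR=ib, SUR=pa:
underlying: kgo-perko-evi
1. f -> v, k -> g, p -> b / _ Z: fires at position(s) 1: ggoperkoevi
2. b -> p, v -> f, z -> s / _ #: no change
surface: ggoperkoevi


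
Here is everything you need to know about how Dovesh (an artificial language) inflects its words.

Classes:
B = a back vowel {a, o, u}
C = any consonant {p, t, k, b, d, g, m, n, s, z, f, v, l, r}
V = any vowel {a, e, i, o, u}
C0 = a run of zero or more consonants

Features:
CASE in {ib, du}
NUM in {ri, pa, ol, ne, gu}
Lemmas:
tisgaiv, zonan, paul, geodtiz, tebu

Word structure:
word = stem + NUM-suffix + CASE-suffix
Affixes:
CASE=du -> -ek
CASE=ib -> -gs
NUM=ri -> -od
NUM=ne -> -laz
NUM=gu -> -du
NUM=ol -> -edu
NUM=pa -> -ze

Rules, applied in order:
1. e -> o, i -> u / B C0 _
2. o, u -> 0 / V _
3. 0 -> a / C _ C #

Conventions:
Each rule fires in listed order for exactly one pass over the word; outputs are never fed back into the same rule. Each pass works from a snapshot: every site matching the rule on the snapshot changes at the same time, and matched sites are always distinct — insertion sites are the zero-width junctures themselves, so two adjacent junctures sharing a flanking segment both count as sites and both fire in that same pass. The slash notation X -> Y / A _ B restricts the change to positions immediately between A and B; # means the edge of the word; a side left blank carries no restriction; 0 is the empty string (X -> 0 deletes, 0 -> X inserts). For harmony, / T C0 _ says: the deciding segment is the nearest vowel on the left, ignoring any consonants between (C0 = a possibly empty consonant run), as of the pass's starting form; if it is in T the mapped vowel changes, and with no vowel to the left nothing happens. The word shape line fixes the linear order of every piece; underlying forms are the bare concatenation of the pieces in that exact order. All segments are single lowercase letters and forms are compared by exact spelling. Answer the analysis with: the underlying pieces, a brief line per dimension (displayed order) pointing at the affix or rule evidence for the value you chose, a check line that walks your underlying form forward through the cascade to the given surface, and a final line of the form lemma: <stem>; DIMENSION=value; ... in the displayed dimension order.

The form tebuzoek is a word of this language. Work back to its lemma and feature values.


underlying: tebu-ze-ek
CASE=du - signalled by the affix -ek
NUM=pa - signalled by the affix -ze
check: tebuzeek -> tebuzoek -> tebuzoek -> tebuzoek
lemma: tebu; CASE=du; NUM=pa


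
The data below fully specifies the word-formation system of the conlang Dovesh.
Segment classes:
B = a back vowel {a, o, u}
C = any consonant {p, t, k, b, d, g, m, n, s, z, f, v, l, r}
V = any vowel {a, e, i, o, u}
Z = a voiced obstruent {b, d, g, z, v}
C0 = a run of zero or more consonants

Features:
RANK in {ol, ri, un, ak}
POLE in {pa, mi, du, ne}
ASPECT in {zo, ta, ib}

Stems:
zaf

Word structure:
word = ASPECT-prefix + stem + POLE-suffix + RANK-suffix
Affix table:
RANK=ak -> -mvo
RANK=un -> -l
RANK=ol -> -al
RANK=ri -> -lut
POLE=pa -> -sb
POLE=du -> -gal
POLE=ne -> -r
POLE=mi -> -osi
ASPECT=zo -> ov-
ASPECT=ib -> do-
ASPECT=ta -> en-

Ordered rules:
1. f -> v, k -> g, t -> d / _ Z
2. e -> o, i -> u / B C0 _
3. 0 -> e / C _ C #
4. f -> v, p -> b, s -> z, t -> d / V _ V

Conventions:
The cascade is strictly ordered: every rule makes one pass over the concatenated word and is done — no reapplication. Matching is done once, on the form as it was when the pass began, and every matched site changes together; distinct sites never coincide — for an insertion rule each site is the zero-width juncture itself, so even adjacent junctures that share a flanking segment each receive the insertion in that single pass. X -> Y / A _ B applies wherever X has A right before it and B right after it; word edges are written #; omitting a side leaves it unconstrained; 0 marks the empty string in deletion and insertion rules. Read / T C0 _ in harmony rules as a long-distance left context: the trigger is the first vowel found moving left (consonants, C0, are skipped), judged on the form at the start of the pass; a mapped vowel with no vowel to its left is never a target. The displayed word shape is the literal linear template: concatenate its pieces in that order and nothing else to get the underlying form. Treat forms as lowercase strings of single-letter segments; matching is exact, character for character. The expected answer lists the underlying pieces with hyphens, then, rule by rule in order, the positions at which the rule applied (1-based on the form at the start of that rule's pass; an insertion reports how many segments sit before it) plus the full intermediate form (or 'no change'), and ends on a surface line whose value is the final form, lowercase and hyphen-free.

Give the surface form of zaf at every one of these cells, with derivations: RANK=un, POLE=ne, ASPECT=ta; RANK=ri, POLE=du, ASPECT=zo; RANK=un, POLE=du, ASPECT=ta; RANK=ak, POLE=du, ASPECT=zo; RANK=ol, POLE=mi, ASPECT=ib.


cell RANK=un, POLE=ne, ASPECT=ta:
underlying: en-zaf-r-l
1. f -> v, k -> g, t -> d / _ Z: no change
2. e -> o, i -> u / B C0 _: no change
3. 0 -> e / C _ C #: inserts after position(s) 6: enzafrel
4. f -> v, p -> b, s -> z, t -> d / V _ V: no change
surface: enzafrel

cell RANK=ri, POLE=du, ASPECT=zo:
underlying: ov-zaf-gal-lut
1. f -> v, k -> g, t -> d / _ Z: fires at position(s) 5: ovzavgallut
2. e -> o, i -> u / B C0 _: no change
3. 0 -> e / C _ C #: no change
4. f -> v, p -> b, s -> z, t -> d / V _ V: no change
surface: ovzavgallut

cell RANK=un, POLE=du, ASPECT=ta:
underlying: en-zaf-gal-l
1. f -> v, k -> g, t -> d / _ Z: fires at position(s) 5: enzavgall
2. e -> o, i -> u / B C0 _: no change
3. 0 -> e / C _ C #: inserts after position(s) 8: enzavgalel
4. f -> v, p -> b, s -> z, t -> d / V _ V: no change
surface: enzavgalel

cell RANK=ak, POLE=du, ASPECT=zo:
underlying: ov-zaf-gal-mvo
1. f -> v, k -> g, t -> d / _ Z: fires at position(s) 5: ovzavgalmvo
2. e -> o, i -> u / B C0 _: no change
3. 0 -> e / C _ C #: no change
4. f -> v, p -> b, s -> z, t -> d / V _ V: no change
surface: ovzavgalmvo

cell RANK=ol, POLE=mi, ASPECT=ib:
underlying: do-zaf-osi-al
1. f -> v, k -> g, t -> d / _ Z: no change
2. e -> o, i -> u / B C0 _: fires at position(s) 8: dozafosual
3. 0 -> e / C _ C #: no change
4. f -> v, p -> b, s -> z, t -> d / V _ V: fires at position(s) 5, 7: dozavozual
surface: dozavozual


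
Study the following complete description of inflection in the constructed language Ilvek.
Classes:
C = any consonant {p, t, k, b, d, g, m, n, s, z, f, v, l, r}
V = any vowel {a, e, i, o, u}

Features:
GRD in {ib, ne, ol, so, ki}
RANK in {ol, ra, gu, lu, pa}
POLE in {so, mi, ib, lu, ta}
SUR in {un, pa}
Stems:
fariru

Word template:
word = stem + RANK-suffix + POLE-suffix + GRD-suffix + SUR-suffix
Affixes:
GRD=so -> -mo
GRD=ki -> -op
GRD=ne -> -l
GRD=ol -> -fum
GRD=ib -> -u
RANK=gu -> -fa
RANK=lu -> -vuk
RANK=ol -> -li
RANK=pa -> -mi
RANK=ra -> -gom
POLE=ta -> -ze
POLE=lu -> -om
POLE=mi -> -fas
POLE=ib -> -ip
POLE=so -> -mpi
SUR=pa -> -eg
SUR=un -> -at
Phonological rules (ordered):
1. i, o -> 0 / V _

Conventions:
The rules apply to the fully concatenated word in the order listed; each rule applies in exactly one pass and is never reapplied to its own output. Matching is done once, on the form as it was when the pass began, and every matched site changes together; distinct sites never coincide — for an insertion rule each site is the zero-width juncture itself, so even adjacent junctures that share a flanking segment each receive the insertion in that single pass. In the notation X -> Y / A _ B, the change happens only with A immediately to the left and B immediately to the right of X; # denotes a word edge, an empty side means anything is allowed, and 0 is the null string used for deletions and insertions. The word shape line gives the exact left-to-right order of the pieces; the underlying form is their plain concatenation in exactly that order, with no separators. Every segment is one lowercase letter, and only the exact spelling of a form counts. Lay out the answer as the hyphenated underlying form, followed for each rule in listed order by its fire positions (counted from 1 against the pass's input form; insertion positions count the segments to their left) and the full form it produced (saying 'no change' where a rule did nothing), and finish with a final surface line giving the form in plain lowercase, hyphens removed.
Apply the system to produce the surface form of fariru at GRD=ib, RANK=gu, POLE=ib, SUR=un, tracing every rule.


underlying: fariru-fa-ip-u-at
1. i, o -> 0 / V _: fires at position(s) 9: farirufapuat
surface: farirufapuat


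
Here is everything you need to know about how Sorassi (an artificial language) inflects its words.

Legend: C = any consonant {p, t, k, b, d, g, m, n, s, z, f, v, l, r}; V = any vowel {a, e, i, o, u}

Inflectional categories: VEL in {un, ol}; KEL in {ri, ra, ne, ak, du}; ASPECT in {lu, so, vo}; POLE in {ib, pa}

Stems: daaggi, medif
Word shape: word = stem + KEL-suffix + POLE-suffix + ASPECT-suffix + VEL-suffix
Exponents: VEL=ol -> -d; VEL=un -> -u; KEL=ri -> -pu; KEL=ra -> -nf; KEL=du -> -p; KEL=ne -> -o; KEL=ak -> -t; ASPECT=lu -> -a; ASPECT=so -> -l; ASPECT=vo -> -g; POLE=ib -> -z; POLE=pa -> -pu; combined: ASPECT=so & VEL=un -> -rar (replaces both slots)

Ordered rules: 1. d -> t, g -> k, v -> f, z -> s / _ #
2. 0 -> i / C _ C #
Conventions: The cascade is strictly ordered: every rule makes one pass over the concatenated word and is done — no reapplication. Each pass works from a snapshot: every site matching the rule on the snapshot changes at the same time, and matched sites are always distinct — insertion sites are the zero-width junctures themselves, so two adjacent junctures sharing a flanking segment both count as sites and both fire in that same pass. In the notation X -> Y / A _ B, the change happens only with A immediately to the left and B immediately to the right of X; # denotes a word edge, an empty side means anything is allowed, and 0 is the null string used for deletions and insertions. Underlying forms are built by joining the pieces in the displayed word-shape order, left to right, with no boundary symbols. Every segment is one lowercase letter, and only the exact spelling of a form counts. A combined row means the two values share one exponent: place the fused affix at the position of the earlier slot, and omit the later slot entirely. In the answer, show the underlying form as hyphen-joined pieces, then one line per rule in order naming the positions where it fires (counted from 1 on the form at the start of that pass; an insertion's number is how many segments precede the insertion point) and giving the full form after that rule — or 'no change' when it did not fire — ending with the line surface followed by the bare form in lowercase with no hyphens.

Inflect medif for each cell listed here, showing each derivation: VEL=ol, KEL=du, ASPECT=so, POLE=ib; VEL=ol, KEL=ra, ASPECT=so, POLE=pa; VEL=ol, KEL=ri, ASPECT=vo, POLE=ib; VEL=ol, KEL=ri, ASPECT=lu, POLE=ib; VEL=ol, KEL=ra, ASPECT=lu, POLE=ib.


cell VEL=ol, KEL=du, ASPECT=so, POLE=ib:
underlying: medif-p-z-l-d
1. d -> t, g -> k, v -> f, z -> s / _ #: fires at position(s) 9: medifpzlt
2. 0 -> i / C _ C #: inserts after position(s) 8: medifpzlit
surface: medifpzlit

cell VEL=ol, KEL=ra, ASPECT=so, POLE=pa:
underlying: medif-nf-pu-l-d
1. d -> t, g -> k, v -> f, z -> s / _ #: fires at position(s) 11: medifnfpult
2. 0 -> i / C _ C #: inserts after position(s) 10: medifnfpulit
surface: medifnfpulit

cell VEL=ol, KEL=ri, ASPECT=vo, POLE=ib:
underlying: medif-pu-z-g-d
1. d -> t, g -> k, v -> f, z -> s / _ #: fires at position(s) 10: medifpuzgt
2. 0 -> i / C _ C #: inserts after position(s) 9: medifpuzgit
surface: medifpuzgit

cell VEL=ol, KEL=ri, ASPECT=lu, POLE=ib:
underlying: medif-pu-z-a-d
1. d -> t, g -> k, v -> f, z -> s / _ #: fires at position(s) 10: medifpuzat
2. 0 -> i / C _ C #: no change
surface: medifpuzat

cell VEL=ol, KEL=ra, ASPECT=lu, POLE=ib:
underlying: medif-nf-z-a-d
1. d -> t, g -> k, v -> f, z -> s / _ #: fires at position(s) 10: medifnfzat
2. 0 -> i / C _ C #: no change
surface: medifnfzat
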